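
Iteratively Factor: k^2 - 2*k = (k)*(k - 2)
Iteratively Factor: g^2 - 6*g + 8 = (g - 4)*(g - 2)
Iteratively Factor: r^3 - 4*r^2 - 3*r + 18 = (r + 2)*(r^2 - 6*r + 9) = (r - 3)*(r + 2)*(r - 3)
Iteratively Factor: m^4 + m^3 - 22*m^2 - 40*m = (m - 5)*(m^3 + 6*m^2 + 8*m) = (m - 5)*(m + 4)*(m^2 + 2*m) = (m - 5)*(m + 2)*(m + 4)*(m)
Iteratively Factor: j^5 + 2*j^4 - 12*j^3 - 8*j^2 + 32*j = (j + 2)*(j^4 - 12*j^2 + 16*j) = (j + 2)*(j + 4)*(j^3 - 4*j^2 + 4*j) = (j - 2)*(j + 2)*(j + 4)*(j^2 - 2*j) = j*(j - 2)*(j + 2)*(j + 4)*(j - 2)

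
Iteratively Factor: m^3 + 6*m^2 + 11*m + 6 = (m + 1)*(m^2 + 5*m + 6) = (m + 1)*(m + 3)*(m + 2)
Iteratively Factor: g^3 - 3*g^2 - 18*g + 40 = (g - 2)*(g^2 - g - 20) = (g - 5)*(g - 2)*(g + 4)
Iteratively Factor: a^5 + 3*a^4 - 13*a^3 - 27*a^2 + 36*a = (a)*(a^4 + 3*a^3 - 13*a^2 - 27*a + 36) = a*(a + 4)*(a^3 - a^2 - 9*a + 9) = a*(a - 1)*(a + 4)*(a^2 - 9) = a*(a - 1)*(a + 3)*(a + 4)*(a - 3)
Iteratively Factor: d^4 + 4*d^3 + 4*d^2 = (d)*(d^3 + 4*d^2 + 4*d) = d*(d + 2)*(d^2 + 2*d) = d*(d + 2)^2*(d)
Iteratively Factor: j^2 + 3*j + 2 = (j + 2)*(j + 1)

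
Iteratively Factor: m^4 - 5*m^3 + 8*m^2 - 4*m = (m - 1)*(m^3 - 4*m^2 + 4*m) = (m - 2)*(m - 1)*(m^2 - 2*m) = (m - 2)^2*(m - 1)*(m)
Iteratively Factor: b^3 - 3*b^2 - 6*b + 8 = (b - 4)*(b^2 + b - 2) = (b - 4)*(b - 1)*(b + 2)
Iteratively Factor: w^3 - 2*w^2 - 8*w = (w - 4)*(w^2 + 2*w) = w*(w - 4)*(w + 2)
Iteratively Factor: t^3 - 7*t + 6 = (t + 3)*(t^2 - 3*t + 2) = (t - 2)*(t + 3)*(t - 1)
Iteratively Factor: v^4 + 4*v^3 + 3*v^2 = (v)*(v^3 + 4*v^2 + 3*v) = v*(v + 1)*(v^2 + 3*v) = v^2*(v + 1)*(v + 3)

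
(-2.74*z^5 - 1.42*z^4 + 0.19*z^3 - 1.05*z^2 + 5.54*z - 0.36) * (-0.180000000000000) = 0.4932*z^5 + 0.2556*z^4 - 0.0342*z^3 + 0.189*z^2 - 0.9972*z + 0.0648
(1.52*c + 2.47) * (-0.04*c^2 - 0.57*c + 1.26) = -0.0608*c^3 - 0.9652*c^2 + 0.5073*c + 3.1122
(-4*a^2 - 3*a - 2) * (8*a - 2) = -32*a^3 - 16*a^2 - 10*a + 4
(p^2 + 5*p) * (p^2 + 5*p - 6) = p^4 + 10*p^3 + 19*p^2 - 30*p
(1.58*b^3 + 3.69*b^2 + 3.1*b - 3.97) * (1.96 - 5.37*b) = -8.4846*b^4 - 16.7185*b^3 - 9.4146*b^2 + 27.3949*b - 7.7812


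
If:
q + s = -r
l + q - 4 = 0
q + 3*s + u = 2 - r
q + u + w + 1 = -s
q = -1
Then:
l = 5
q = -1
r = -w - 1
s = w + 2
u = -2*w - 2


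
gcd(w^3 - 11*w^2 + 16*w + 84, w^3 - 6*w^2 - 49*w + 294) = w^2 - 13*w + 42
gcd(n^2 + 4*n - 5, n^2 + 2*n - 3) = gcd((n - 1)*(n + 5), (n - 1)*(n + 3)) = n - 1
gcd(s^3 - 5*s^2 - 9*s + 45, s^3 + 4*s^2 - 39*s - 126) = s + 3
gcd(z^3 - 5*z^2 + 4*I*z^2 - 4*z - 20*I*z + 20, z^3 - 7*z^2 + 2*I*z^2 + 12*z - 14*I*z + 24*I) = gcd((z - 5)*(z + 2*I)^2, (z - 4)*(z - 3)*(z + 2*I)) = z + 2*I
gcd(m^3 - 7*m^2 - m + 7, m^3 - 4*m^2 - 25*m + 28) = m^2 - 8*m + 7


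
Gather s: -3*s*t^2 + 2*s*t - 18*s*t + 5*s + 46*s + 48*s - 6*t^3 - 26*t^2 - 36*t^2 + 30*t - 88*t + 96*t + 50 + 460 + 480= s*(-3*t^2 - 16*t + 99) - 6*t^3 - 62*t^2 + 38*t + 990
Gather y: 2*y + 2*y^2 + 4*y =2*y^2 + 6*y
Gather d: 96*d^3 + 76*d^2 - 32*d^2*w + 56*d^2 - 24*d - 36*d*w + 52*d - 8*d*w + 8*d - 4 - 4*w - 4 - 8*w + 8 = 96*d^3 + d^2*(132 - 32*w) + d*(36 - 44*w) - 12*w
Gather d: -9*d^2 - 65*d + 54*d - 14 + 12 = -9*d^2 - 11*d - 2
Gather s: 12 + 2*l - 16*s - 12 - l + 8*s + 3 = l - 8*s + 3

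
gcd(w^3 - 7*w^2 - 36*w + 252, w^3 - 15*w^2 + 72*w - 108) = w - 6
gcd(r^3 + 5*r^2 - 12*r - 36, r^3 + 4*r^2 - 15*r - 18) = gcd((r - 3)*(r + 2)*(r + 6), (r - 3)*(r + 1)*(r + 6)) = r^2 + 3*r - 18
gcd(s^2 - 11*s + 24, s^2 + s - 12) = s - 3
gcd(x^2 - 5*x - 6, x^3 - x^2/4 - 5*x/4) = x + 1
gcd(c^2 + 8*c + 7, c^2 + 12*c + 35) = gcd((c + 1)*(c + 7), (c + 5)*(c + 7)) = c + 7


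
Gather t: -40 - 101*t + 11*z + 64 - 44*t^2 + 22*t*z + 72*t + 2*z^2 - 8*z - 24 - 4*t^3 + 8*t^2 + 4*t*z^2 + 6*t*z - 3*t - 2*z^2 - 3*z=-4*t^3 - 36*t^2 + t*(4*z^2 + 28*z - 32)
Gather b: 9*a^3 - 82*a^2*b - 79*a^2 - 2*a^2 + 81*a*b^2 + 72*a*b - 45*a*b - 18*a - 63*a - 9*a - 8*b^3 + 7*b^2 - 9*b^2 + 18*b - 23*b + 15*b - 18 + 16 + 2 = 9*a^3 - 81*a^2 - 90*a - 8*b^3 + b^2*(81*a - 2) + b*(-82*a^2 + 27*a + 10)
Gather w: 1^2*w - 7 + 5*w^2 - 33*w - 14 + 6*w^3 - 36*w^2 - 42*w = 6*w^3 - 31*w^2 - 74*w - 21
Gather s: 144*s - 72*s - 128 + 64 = 72*s - 64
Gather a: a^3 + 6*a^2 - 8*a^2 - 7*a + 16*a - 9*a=a^3 - 2*a^2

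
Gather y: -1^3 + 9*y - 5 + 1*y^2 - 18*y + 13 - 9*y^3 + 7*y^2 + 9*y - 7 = -9*y^3 + 8*y^2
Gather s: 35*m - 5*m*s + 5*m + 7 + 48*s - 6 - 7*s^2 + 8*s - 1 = 40*m - 7*s^2 + s*(56 - 5*m)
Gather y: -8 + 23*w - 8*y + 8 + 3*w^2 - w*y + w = 3*w^2 + 24*w + y*(-w - 8)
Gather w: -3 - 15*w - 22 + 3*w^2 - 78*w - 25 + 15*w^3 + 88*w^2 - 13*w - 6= 15*w^3 + 91*w^2 - 106*w - 56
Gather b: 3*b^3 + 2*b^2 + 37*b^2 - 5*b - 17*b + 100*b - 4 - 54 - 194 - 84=3*b^3 + 39*b^2 + 78*b - 336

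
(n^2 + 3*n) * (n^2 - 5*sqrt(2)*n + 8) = n^4 - 5*sqrt(2)*n^3 + 3*n^3 - 15*sqrt(2)*n^2 + 8*n^2 + 24*n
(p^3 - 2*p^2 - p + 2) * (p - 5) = p^4 - 7*p^3 + 9*p^2 + 7*p - 10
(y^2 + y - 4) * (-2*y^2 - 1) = -2*y^4 - 2*y^3 + 7*y^2 - y + 4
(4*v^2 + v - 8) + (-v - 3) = 4*v^2 - 11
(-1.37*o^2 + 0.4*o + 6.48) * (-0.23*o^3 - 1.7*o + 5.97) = 0.3151*o^5 - 0.092*o^4 + 0.8386*o^3 - 8.8589*o^2 - 8.628*o + 38.6856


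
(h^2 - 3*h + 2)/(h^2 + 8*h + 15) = (h^2 - 3*h + 2)/(h^2 + 8*h + 15)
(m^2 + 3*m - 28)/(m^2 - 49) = (m - 4)/(m - 7)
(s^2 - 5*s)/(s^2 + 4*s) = (s - 5)/(s + 4)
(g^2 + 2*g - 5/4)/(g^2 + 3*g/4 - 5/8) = 2*(2*g + 5)/(4*g + 5)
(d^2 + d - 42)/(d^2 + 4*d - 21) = (d - 6)/(d - 3)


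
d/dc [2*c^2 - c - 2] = 4*c - 1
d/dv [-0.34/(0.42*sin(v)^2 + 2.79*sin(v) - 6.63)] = (0.2856*sin(v) + 0.9486)*cos(v)/(0.42*sin(v)^2 + 2.79*sin(v) - 6.63)^2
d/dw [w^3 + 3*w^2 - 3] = 3*w*(w + 2)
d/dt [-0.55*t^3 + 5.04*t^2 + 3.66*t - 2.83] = -1.65*t^2 + 10.08*t + 3.66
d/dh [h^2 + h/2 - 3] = 2*h + 1/2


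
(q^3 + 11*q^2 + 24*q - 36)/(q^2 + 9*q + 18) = (q^2 + 5*q - 6)/(q + 3)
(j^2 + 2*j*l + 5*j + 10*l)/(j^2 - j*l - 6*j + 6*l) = (j^2 + 2*j*l + 5*j + 10*l)/(j^2 - j*l - 6*j + 6*l)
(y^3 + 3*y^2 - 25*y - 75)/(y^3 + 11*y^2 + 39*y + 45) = (y - 5)/(y + 3)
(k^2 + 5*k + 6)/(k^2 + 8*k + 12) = (k + 3)/(k + 6)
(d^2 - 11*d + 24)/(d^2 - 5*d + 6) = (d - 8)/(d - 2)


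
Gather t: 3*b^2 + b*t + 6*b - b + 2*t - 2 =3*b^2 + 5*b + t*(b + 2) - 2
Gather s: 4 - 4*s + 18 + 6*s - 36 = 2*s - 14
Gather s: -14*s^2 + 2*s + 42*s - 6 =-14*s^2 + 44*s - 6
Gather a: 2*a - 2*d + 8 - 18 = 2*a - 2*d - 10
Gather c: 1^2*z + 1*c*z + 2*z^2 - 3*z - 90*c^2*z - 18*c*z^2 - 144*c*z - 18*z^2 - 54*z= -90*c^2*z + c*(-18*z^2 - 143*z) - 16*z^2 - 56*z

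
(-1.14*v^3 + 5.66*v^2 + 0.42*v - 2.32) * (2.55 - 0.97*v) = 1.1058*v^4 - 8.3972*v^3 + 14.0256*v^2 + 3.3214*v - 5.916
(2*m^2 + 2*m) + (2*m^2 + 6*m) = 4*m^2 + 8*m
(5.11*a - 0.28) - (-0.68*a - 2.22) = 5.79*a + 1.94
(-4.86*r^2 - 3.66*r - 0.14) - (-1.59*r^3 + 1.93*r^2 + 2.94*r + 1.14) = 1.59*r^3 - 6.79*r^2 - 6.6*r - 1.28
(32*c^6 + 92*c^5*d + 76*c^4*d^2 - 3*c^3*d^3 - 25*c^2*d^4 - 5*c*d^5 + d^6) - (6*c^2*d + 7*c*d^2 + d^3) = 32*c^6 + 92*c^5*d + 76*c^4*d^2 - 3*c^3*d^3 - 25*c^2*d^4 - 6*c^2*d - 5*c*d^5 - 7*c*d^2 + d^6 - d^3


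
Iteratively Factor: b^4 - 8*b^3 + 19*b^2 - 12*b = (b - 1)*(b^3 - 7*b^2 + 12*b) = (b - 3)*(b - 1)*(b^2 - 4*b) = b*(b - 3)*(b - 1)*(b - 4)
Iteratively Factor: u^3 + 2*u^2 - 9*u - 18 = (u - 3)*(u^2 + 5*u + 6) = (u - 3)*(u + 3)*(u + 2)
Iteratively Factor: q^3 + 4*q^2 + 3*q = (q + 1)*(q^2 + 3*q) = (q + 1)*(q + 3)*(q)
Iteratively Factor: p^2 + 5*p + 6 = (p + 3)*(p + 2)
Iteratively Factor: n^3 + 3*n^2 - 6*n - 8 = (n + 4)*(n^2 - n - 2) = (n + 1)*(n + 4)*(n - 2)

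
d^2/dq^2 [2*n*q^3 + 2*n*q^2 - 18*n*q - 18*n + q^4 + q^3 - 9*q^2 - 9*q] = 12*n*q + 4*n + 12*q^2 + 6*q - 18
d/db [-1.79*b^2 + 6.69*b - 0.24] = 6.69 - 3.58*b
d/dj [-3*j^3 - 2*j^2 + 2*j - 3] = -9*j^2 - 4*j + 2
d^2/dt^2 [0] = 0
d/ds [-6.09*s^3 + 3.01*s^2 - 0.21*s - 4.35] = -18.27*s^2 + 6.02*s - 0.21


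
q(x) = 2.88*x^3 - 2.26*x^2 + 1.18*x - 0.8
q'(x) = 8.64*x^2 - 4.52*x + 1.18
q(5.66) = 455.68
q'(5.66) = 252.38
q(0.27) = -0.59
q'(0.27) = 0.59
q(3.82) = 131.27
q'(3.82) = 109.99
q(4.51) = 222.75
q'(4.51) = 156.53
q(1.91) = 13.28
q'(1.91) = 24.07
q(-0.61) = -3.01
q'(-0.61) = 7.15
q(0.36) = -0.53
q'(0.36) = 0.67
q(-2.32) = -51.66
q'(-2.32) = 58.17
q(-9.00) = -2294.00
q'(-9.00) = 741.70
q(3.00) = 60.16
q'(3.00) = 65.38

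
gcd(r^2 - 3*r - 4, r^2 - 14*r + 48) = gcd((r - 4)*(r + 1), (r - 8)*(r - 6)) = 1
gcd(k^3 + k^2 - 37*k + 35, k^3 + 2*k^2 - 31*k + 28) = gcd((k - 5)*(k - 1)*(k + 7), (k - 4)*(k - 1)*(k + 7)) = k^2 + 6*k - 7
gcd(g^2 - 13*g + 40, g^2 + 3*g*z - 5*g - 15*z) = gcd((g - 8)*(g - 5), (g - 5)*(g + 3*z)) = g - 5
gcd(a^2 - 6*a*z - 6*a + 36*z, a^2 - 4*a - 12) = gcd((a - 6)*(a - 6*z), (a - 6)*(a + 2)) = a - 6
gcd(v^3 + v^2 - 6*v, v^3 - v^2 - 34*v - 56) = 1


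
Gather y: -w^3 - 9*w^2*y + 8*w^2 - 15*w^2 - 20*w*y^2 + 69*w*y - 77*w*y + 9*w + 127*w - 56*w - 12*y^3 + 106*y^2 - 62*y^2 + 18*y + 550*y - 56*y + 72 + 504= -w^3 - 7*w^2 + 80*w - 12*y^3 + y^2*(44 - 20*w) + y*(-9*w^2 - 8*w + 512) + 576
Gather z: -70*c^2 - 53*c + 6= -70*c^2 - 53*c + 6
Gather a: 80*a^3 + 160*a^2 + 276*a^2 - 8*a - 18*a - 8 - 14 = 80*a^3 + 436*a^2 - 26*a - 22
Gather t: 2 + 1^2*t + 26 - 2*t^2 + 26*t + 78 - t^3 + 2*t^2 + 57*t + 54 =-t^3 + 84*t + 160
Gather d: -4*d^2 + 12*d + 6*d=-4*d^2 + 18*d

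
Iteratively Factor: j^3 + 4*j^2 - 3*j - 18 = (j + 3)*(j^2 + j - 6) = (j + 3)^2*(j - 2)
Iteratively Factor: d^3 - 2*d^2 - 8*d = (d - 4)*(d^2 + 2*d) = (d - 4)*(d + 2)*(d)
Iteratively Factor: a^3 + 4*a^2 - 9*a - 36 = (a - 3)*(a^2 + 7*a + 12) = (a - 3)*(a + 4)*(a + 3)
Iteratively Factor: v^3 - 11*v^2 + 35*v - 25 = (v - 1)*(v^2 - 10*v + 25) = (v - 5)*(v - 1)*(v - 5)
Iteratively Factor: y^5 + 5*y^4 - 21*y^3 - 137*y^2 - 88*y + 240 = (y + 4)*(y^4 + y^3 - 25*y^2 - 37*y + 60) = (y + 4)^2*(y^3 - 3*y^2 - 13*y + 15) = (y + 3)*(y + 4)^2*(y^2 - 6*y + 5) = (y - 1)*(y + 3)*(y + 4)^2*(y - 5)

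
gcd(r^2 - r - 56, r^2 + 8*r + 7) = r + 7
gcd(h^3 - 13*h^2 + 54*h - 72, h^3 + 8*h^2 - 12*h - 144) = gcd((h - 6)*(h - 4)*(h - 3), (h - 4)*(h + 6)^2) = h - 4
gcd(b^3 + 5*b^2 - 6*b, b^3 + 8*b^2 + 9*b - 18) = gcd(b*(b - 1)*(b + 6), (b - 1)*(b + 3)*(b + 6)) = b^2 + 5*b - 6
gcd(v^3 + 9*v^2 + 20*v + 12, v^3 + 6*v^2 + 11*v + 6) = v^2 + 3*v + 2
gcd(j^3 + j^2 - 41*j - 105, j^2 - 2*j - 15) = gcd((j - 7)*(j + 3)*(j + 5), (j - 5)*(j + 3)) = j + 3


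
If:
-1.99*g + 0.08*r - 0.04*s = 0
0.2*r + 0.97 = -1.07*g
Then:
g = -0.0165425971877585*s - 0.160463192721257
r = 0.0885028949545079*s - 3.99152191894127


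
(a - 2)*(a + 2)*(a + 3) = a^3 + 3*a^2 - 4*a - 12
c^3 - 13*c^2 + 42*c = c*(c - 7)*(c - 6)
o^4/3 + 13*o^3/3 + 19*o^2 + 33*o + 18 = (o/3 + 1)*(o + 1)*(o + 3)*(o + 6)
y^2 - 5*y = y*(y - 5)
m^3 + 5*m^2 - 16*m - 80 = (m - 4)*(m + 4)*(m + 5)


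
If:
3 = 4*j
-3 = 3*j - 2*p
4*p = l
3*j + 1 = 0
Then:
No Solution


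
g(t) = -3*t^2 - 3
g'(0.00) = 0.00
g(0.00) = -3.00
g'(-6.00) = 36.00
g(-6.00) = -111.00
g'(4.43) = -26.58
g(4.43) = -61.87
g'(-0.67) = 4.02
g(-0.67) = -4.35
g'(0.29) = -1.74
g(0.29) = -3.25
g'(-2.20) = 13.20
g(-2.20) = -17.52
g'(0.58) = -3.48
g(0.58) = -4.01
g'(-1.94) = 11.64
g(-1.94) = -14.29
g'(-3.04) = 18.24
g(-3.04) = -30.72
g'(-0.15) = 0.90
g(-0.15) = -3.07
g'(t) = -6*t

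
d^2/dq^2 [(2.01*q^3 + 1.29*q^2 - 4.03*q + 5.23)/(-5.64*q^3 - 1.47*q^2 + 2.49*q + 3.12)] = (-48.739752*q^6 + 599.790312*q^5 - 2329.031232*q^4 - 933.769386*q^3 + 1094.66991*q^2 - 443.825082*q - 200.55807)/(179.406144*q^9 + 140.280336*q^8 - 201.055284*q^7 - 418.425885*q^6 - 66.440007*q^5 + 270.012609*q^4 + 217.788615*q^3 - 15.104232*q^2 - 72.715968*q - 30.371328)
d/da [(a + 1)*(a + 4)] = 2*a + 5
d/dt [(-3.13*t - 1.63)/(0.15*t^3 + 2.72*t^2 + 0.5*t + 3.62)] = (0.939*t^3 + 9.2471*t^2 + 8.8672*t - 10.5156)/(0.0225*t^6 + 0.816*t^5 + 7.5484*t^4 + 3.806*t^3 + 19.9428*t^2 + 3.62*t + 13.1044)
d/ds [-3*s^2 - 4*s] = -6*s - 4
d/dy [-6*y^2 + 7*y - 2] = 7 - 12*y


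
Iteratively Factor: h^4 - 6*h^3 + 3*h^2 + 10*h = (h - 5)*(h^3 - h^2 - 2*h) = h*(h - 5)*(h^2 - h - 2) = h*(h - 5)*(h - 2)*(h + 1)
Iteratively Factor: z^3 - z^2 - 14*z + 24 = (z + 4)*(z^2 - 5*z + 6) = (z - 2)*(z + 4)*(z - 3)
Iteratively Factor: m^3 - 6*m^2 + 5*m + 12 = (m + 1)*(m^2 - 7*m + 12) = (m - 3)*(m + 1)*(m - 4)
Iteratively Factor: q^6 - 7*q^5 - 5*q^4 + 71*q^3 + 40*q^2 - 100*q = (q + 2)*(q^5 - 9*q^4 + 13*q^3 + 45*q^2 - 50*q) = (q - 5)*(q + 2)*(q^4 - 4*q^3 - 7*q^2 + 10*q) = (q - 5)*(q + 2)^2*(q^3 - 6*q^2 + 5*q) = (q - 5)^2*(q + 2)^2*(q^2 - q) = (q - 5)^2*(q - 1)*(q + 2)^2*(q)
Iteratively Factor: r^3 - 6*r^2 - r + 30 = (r - 3)*(r^2 - 3*r - 10) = (r - 3)*(r + 2)*(r - 5)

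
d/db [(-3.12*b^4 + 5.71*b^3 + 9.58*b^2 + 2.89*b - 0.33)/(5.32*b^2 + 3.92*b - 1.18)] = (-33.1968*b^5 - 6.31399999999999*b^4 + 59.4928*b^3 + 1.9654*b^2 - 19.0976*b - 2.1166)/(28.3024*b^4 + 41.7088*b^3 + 2.8112*b^2 - 9.2512*b + 1.3924)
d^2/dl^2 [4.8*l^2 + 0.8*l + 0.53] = 9.60000000000000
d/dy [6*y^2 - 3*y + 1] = 12*y - 3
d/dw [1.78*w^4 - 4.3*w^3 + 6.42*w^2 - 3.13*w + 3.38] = 7.12*w^3 - 12.9*w^2 + 12.84*w - 3.13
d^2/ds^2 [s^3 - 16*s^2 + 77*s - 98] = 6*s - 32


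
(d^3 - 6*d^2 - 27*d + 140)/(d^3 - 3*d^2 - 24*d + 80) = (d - 7)/(d - 4)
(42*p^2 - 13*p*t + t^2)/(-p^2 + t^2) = (-42*p^2 + 13*p*t - t^2)/(p^2 - t^2)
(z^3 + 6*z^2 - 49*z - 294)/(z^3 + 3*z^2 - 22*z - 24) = (z^2 - 49)/(z^2 - 3*z - 4)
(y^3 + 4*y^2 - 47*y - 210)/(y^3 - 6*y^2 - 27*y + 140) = (y + 6)/(y - 4)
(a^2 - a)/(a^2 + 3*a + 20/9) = 9*a*(a - 1)/(9*a^2 + 27*a + 20)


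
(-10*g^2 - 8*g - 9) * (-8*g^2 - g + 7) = 80*g^4 + 74*g^3 + 10*g^2 - 47*g - 63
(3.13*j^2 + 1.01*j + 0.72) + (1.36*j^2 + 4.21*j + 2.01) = 4.49*j^2 + 5.22*j + 2.73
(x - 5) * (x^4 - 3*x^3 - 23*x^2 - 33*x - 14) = x^5 - 8*x^4 - 8*x^3 + 82*x^2 + 151*x + 70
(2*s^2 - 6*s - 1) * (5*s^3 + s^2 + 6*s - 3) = 10*s^5 - 28*s^4 + s^3 - 43*s^2 + 12*s + 3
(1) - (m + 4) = -m - 3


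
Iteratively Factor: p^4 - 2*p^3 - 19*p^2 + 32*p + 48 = (p - 3)*(p^3 + p^2 - 16*p - 16) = (p - 3)*(p + 4)*(p^2 - 3*p - 4) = (p - 3)*(p + 1)*(p + 4)*(p - 4)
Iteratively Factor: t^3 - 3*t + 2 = (t - 1)*(t^2 + t - 2) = (t - 1)*(t + 2)*(t - 1)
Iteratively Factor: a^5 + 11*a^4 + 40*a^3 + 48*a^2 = (a)*(a^4 + 11*a^3 + 40*a^2 + 48*a) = a^2*(a^3 + 11*a^2 + 40*a + 48) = a^2*(a + 3)*(a^2 + 8*a + 16) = a^2*(a + 3)*(a + 4)*(a + 4)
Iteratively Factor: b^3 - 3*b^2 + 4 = (b - 2)*(b^2 - b - 2) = (b - 2)^2*(b + 1)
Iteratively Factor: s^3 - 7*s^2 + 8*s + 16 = (s - 4)*(s^2 - 3*s - 4) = (s - 4)*(s + 1)*(s - 4)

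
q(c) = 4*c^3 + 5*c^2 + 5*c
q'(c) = 12*c^2 + 10*c + 5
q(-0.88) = -3.25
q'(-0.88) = 5.49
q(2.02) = 63.47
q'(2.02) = 74.16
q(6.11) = 1129.61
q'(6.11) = 514.09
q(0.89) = 11.23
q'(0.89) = 23.41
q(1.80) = 48.53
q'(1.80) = 61.88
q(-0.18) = -0.76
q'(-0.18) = 3.59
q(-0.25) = -1.00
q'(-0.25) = 3.25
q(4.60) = 518.14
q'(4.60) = 304.92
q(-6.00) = -714.00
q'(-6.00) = 377.00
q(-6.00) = -714.00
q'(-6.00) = 377.00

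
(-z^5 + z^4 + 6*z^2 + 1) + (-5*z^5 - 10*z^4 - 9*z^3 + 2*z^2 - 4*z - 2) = -6*z^5 - 9*z^4 - 9*z^3 + 8*z^2 - 4*z - 1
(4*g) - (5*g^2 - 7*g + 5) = -5*g^2 + 11*g - 5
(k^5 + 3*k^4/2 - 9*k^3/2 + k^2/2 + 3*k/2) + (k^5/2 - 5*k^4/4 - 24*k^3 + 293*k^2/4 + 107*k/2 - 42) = 3*k^5/2 + k^4/4 - 57*k^3/2 + 295*k^2/4 + 55*k - 42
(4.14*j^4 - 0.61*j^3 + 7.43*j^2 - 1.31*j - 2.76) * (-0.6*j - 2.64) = -2.484*j^5 - 10.5636*j^4 - 2.8476*j^3 - 18.8292*j^2 + 5.1144*j + 7.2864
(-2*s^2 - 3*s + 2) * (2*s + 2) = -4*s^3 - 10*s^2 - 2*s + 4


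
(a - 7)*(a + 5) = a^2 - 2*a - 35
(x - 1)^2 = x^2 - 2*x + 1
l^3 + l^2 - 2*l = l*(l - 1)*(l + 2)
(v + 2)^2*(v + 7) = v^3 + 11*v^2 + 32*v + 28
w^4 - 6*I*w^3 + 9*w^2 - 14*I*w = w*(w - 7*I)*(w - I)*(w + 2*I)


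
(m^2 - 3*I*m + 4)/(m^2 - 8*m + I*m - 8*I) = (m - 4*I)/(m - 8)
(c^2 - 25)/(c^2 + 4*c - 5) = (c - 5)/(c - 1)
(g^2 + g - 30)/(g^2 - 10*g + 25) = (g + 6)/(g - 5)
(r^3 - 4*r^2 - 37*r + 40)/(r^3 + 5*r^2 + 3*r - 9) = (r^2 - 3*r - 40)/(r^2 + 6*r + 9)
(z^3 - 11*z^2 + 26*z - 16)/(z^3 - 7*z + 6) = (z - 8)/(z + 3)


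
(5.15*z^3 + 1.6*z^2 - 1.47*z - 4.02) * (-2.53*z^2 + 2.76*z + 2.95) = -13.0295*z^5 + 10.166*z^4 + 23.3276*z^3 + 10.8334*z^2 - 15.4317*z - 11.859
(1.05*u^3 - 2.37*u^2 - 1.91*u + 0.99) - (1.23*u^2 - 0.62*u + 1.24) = 1.05*u^3 - 3.6*u^2 - 1.29*u - 0.25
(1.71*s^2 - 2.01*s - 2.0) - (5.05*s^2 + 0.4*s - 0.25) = -3.34*s^2 - 2.41*s - 1.75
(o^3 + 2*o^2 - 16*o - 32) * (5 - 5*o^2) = -5*o^5 - 10*o^4 + 85*o^3 + 170*o^2 - 80*o - 160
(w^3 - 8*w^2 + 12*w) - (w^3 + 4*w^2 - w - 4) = -12*w^2 + 13*w + 4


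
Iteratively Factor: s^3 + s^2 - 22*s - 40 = (s - 5)*(s^2 + 6*s + 8) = (s - 5)*(s + 4)*(s + 2)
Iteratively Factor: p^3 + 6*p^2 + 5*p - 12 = (p + 4)*(p^2 + 2*p - 3) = (p + 3)*(p + 4)*(p - 1)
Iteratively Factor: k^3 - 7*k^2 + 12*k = (k - 3)*(k^2 - 4*k) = k*(k - 3)*(k - 4)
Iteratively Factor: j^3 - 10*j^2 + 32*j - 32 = (j - 2)*(j^2 - 8*j + 16) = (j - 4)*(j - 2)*(j - 4)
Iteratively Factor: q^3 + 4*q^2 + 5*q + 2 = (q + 1)*(q^2 + 3*q + 2) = (q + 1)*(q + 2)*(q + 1)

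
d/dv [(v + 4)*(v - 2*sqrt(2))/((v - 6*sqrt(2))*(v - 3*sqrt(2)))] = (-7*sqrt(2)*v^2 - 4*v^2 + 16*sqrt(2)*v + 72*v - 72*sqrt(2))/(v^4 - 18*sqrt(2)*v^3 + 234*v^2 - 648*sqrt(2)*v + 1296)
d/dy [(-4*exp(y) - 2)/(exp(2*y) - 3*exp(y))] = 2*(2*exp(2*y) + 2*exp(y) - 3)*exp(-y)/(exp(2*y) - 6*exp(y) + 9)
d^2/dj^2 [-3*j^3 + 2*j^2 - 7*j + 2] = 4 - 18*j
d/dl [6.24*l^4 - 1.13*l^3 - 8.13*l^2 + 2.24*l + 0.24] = 24.96*l^3 - 3.39*l^2 - 16.26*l + 2.24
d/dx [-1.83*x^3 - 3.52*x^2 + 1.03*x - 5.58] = -5.49*x^2 - 7.04*x + 1.03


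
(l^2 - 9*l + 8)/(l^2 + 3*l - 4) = (l - 8)/(l + 4)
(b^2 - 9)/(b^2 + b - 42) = (b^2 - 9)/(b^2 + b - 42)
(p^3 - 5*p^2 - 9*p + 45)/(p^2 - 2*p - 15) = p - 3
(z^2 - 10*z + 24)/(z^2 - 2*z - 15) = (-z^2 + 10*z - 24)/(-z^2 + 2*z + 15)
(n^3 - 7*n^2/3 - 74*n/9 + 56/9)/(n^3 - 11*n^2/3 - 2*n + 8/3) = (n + 7/3)/(n + 1)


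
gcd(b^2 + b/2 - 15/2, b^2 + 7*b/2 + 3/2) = b + 3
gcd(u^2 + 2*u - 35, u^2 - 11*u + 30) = u - 5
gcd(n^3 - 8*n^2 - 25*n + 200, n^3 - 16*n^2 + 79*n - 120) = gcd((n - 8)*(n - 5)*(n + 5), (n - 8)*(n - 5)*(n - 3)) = n^2 - 13*n + 40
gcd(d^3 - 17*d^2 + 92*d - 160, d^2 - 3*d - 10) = d - 5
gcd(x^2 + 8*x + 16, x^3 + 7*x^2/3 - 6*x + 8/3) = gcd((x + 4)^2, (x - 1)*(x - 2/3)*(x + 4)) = x + 4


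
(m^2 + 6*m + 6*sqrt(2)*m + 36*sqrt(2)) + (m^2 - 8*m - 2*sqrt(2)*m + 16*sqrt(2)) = 2*m^2 - 2*m + 4*sqrt(2)*m + 52*sqrt(2)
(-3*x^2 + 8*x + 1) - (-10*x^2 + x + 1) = 7*x^2 + 7*x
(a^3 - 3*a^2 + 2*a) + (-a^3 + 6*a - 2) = -3*a^2 + 8*a - 2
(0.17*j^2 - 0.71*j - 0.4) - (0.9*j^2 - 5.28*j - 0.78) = -0.73*j^2 + 4.57*j + 0.38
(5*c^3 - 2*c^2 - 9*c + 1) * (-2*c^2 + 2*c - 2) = -10*c^5 + 14*c^4 + 4*c^3 - 16*c^2 + 20*c - 2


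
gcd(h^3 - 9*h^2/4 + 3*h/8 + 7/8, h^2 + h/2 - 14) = 1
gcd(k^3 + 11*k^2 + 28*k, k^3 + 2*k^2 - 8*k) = k^2 + 4*k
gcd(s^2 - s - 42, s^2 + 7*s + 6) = s + 6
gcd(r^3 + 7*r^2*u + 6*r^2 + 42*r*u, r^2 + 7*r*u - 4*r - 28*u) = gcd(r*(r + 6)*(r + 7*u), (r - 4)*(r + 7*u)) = r + 7*u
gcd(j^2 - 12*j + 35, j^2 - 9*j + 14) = j - 7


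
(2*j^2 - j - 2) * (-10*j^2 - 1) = -20*j^4 + 10*j^3 + 18*j^2 + j + 2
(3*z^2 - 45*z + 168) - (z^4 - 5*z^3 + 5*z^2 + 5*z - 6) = -z^4 + 5*z^3 - 2*z^2 - 50*z + 174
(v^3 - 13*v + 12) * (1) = v^3 - 13*v + 12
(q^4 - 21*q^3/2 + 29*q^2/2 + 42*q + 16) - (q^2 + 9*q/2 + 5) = q^4 - 21*q^3/2 + 27*q^2/2 + 75*q/2 + 11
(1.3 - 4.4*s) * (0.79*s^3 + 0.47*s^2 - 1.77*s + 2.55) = -3.476*s^4 - 1.041*s^3 + 8.399*s^2 - 13.521*s + 3.315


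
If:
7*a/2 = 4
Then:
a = 8/7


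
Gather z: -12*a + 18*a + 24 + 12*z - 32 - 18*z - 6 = 6*a - 6*z - 14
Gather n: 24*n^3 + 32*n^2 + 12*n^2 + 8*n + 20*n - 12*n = 24*n^3 + 44*n^2 + 16*n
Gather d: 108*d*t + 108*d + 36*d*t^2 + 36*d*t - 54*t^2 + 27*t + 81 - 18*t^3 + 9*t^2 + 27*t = d*(36*t^2 + 144*t + 108) - 18*t^3 - 45*t^2 + 54*t + 81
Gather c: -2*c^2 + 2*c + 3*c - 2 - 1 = -2*c^2 + 5*c - 3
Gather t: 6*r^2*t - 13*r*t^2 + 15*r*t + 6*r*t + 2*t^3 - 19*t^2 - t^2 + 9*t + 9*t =2*t^3 + t^2*(-13*r - 20) + t*(6*r^2 + 21*r + 18)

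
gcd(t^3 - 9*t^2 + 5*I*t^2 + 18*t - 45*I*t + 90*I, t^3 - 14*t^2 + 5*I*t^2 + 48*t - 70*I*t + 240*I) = t^2 + t*(-6 + 5*I) - 30*I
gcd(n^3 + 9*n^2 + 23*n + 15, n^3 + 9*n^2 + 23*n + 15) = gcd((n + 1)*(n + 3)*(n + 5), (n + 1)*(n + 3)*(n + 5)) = n^3 + 9*n^2 + 23*n + 15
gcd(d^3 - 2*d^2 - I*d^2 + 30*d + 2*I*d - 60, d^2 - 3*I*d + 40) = d + 5*I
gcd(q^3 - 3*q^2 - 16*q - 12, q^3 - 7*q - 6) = q^2 + 3*q + 2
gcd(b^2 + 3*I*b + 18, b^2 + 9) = b - 3*I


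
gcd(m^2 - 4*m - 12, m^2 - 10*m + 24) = m - 6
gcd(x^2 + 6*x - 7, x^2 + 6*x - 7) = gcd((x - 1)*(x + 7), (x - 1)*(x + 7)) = x^2 + 6*x - 7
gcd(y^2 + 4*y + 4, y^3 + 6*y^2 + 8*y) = y + 2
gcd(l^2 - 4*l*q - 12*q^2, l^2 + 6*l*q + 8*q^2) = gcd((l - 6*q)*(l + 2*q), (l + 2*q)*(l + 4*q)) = l + 2*q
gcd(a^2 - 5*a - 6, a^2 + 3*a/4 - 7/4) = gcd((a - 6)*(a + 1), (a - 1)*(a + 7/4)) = 1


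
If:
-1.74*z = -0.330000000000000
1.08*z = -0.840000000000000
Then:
No Solution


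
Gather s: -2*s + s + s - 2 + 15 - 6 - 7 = 0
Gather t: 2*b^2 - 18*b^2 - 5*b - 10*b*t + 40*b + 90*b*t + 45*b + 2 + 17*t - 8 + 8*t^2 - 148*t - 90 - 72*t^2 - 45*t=-16*b^2 + 80*b - 64*t^2 + t*(80*b - 176) - 96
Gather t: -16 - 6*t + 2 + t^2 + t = t^2 - 5*t - 14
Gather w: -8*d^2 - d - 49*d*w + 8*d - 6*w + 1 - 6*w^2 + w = -8*d^2 + 7*d - 6*w^2 + w*(-49*d - 5) + 1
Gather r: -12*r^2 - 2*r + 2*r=-12*r^2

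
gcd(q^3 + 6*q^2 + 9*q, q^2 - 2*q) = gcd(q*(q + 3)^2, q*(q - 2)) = q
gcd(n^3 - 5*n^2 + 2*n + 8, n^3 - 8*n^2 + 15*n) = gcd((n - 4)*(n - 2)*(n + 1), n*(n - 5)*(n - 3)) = 1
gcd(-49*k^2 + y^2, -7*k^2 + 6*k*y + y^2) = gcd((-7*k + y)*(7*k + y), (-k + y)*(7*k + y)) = 7*k + y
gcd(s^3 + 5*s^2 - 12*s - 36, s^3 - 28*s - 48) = s + 2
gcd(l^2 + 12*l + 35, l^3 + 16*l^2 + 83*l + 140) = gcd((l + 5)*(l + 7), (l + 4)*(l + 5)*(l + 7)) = l^2 + 12*l + 35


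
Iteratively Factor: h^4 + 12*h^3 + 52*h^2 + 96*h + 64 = (h + 4)*(h^3 + 8*h^2 + 20*h + 16) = (h + 2)*(h + 4)*(h^2 + 6*h + 8) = (h + 2)^2*(h + 4)*(h + 4)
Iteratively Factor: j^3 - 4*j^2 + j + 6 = (j - 3)*(j^2 - j - 2) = (j - 3)*(j + 1)*(j - 2)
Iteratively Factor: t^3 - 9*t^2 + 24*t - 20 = (t - 2)*(t^2 - 7*t + 10) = (t - 5)*(t - 2)*(t - 2)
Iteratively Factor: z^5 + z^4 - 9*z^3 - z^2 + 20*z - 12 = (z + 2)*(z^4 - z^3 - 7*z^2 + 13*z - 6) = (z + 2)*(z + 3)*(z^3 - 4*z^2 + 5*z - 2) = (z - 1)*(z + 2)*(z + 3)*(z^2 - 3*z + 2) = (z - 2)*(z - 1)*(z + 2)*(z + 3)*(z - 1)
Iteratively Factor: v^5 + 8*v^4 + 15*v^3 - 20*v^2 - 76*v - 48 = (v + 3)*(v^4 + 5*v^3 - 20*v - 16) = (v - 2)*(v + 3)*(v^3 + 7*v^2 + 14*v + 8) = (v - 2)*(v + 2)*(v + 3)*(v^2 + 5*v + 4) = (v - 2)*(v + 2)*(v + 3)*(v + 4)*(v + 1)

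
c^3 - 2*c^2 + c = c*(c - 1)^2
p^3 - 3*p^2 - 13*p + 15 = (p - 5)*(p - 1)*(p + 3)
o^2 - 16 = (o - 4)*(o + 4)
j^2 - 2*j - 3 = (j - 3)*(j + 1)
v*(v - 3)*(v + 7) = v^3 + 4*v^2 - 21*v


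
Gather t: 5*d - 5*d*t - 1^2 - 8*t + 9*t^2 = 5*d + 9*t^2 + t*(-5*d - 8) - 1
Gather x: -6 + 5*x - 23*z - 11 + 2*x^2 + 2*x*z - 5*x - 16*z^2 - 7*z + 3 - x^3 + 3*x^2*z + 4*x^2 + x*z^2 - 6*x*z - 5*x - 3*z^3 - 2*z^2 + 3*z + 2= -x^3 + x^2*(3*z + 6) + x*(z^2 - 4*z - 5) - 3*z^3 - 18*z^2 - 27*z - 12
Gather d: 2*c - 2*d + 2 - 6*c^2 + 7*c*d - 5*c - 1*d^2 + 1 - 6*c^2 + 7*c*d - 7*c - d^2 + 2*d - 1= -12*c^2 + 14*c*d - 10*c - 2*d^2 + 2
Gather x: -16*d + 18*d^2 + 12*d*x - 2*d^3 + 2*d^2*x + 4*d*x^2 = -2*d^3 + 18*d^2 + 4*d*x^2 - 16*d + x*(2*d^2 + 12*d)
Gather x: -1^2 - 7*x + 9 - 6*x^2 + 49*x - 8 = -6*x^2 + 42*x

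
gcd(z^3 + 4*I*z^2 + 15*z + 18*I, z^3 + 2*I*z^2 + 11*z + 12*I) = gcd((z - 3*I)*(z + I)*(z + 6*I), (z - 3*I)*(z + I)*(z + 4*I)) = z^2 - 2*I*z + 3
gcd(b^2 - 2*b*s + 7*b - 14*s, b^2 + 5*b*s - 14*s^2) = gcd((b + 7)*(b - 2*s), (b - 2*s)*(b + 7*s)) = -b + 2*s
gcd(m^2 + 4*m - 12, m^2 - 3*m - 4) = 1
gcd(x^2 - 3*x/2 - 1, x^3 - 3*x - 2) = x - 2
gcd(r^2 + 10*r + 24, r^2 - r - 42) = r + 6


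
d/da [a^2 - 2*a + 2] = 2*a - 2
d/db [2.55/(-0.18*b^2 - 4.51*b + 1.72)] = (0.918*b + 11.5005)/(0.18*b^2 + 4.51*b - 1.72)^2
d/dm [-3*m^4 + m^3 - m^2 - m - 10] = -12*m^3 + 3*m^2 - 2*m - 1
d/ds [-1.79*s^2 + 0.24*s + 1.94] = 0.24 - 3.58*s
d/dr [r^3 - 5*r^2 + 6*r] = 3*r^2 - 10*r + 6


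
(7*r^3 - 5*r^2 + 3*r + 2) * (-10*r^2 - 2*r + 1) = -70*r^5 + 36*r^4 - 13*r^3 - 31*r^2 - r + 2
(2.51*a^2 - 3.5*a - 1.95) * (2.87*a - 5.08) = 7.2037*a^3 - 22.7958*a^2 + 12.1835*a + 9.906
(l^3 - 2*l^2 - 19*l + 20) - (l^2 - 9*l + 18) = l^3 - 3*l^2 - 10*l + 2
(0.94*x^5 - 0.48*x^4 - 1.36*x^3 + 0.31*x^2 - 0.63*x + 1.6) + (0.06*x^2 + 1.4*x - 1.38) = 0.94*x^5 - 0.48*x^4 - 1.36*x^3 + 0.37*x^2 + 0.77*x + 0.22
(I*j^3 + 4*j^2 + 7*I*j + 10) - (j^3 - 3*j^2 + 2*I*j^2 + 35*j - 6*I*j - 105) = -j^3 + I*j^3 + 7*j^2 - 2*I*j^2 - 35*j + 13*I*j + 115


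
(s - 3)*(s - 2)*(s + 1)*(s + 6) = s^4 + 2*s^3 - 23*s^2 + 12*s + 36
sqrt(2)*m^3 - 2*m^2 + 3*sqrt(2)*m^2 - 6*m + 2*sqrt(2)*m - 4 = (m + 2)*(m - sqrt(2))*(sqrt(2)*m + sqrt(2))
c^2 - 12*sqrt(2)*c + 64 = (c - 8*sqrt(2))*(c - 4*sqrt(2))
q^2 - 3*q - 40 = (q - 8)*(q + 5)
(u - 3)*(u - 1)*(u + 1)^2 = u^4 - 2*u^3 - 4*u^2 + 2*u + 3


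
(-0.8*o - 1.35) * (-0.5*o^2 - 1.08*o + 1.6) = 0.4*o^3 + 1.539*o^2 + 0.178*o - 2.16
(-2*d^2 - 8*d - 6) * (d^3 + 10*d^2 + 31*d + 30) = -2*d^5 - 28*d^4 - 148*d^3 - 368*d^2 - 426*d - 180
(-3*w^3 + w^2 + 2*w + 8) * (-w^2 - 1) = 3*w^5 - w^4 + w^3 - 9*w^2 - 2*w - 8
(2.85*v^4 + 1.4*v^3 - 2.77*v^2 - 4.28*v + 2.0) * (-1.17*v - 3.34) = -3.3345*v^5 - 11.157*v^4 - 1.4351*v^3 + 14.2594*v^2 + 11.9552*v - 6.68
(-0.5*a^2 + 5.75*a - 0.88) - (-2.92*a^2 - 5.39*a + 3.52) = 2.42*a^2 + 11.14*a - 4.4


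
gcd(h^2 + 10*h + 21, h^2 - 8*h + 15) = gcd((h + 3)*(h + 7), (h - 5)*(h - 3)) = 1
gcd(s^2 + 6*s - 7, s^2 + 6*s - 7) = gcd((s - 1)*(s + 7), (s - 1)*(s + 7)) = s^2 + 6*s - 7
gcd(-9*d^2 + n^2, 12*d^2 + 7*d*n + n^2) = 3*d + n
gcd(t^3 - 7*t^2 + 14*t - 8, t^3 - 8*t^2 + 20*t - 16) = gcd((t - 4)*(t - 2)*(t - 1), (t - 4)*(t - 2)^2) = t^2 - 6*t + 8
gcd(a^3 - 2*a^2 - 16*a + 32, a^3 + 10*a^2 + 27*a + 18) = 1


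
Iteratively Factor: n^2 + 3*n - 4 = (n + 4)*(n - 1)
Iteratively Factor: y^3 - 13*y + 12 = (y - 3)*(y^2 + 3*y - 4) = (y - 3)*(y + 4)*(y - 1)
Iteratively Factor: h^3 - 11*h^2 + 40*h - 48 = (h - 4)*(h^2 - 7*h + 12) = (h - 4)^2*(h - 3)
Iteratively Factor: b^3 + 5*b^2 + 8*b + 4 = (b + 1)*(b^2 + 4*b + 4) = (b + 1)*(b + 2)*(b + 2)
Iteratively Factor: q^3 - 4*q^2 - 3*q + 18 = (q - 3)*(q^2 - q - 6) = (q - 3)*(q + 2)*(q - 3)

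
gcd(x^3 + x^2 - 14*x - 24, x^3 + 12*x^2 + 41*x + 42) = x^2 + 5*x + 6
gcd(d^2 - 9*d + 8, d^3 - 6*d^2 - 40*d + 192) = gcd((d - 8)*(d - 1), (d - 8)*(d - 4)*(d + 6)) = d - 8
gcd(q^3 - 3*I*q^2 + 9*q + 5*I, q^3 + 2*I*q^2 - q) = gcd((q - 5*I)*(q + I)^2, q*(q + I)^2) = q^2 + 2*I*q - 1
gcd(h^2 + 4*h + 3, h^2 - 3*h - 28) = 1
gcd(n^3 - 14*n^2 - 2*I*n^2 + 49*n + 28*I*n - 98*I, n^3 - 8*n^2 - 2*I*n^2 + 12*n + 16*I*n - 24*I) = n - 2*I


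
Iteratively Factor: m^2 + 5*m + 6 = (m + 3)*(m + 2)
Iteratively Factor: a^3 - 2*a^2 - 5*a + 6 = (a - 1)*(a^2 - a - 6) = (a - 3)*(a - 1)*(a + 2)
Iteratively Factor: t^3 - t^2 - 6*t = (t)*(t^2 - t - 6) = t*(t - 3)*(t + 2)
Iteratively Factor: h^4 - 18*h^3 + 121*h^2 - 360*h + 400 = (h - 5)*(h^3 - 13*h^2 + 56*h - 80) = (h - 5)*(h - 4)*(h^2 - 9*h + 20) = (h - 5)^2*(h - 4)*(h - 4)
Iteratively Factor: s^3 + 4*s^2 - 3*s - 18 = (s + 3)*(s^2 + s - 6) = (s + 3)^2*(s - 2)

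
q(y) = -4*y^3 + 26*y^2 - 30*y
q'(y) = -12*y^2 + 52*y - 30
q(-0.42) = 17.48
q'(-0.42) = -53.96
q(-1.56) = 125.26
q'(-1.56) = -140.32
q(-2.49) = 297.66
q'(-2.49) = -233.88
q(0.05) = -1.44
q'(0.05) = -27.43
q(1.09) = -6.99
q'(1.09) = 12.42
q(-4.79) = 1179.86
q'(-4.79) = -554.41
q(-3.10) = 462.02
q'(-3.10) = -306.52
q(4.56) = 24.56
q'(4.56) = -42.40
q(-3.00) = 432.00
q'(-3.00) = -294.00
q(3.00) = 36.00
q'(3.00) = 18.00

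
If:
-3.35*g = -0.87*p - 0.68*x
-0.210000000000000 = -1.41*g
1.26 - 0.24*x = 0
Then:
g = 0.15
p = -3.53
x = 5.25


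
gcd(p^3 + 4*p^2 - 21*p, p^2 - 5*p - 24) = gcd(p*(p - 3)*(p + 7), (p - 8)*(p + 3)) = 1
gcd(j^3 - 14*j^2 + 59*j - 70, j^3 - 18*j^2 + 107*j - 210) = j^2 - 12*j + 35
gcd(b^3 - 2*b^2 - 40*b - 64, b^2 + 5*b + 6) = b + 2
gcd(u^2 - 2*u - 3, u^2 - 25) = 1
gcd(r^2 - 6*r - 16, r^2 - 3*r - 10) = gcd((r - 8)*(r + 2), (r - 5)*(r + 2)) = r + 2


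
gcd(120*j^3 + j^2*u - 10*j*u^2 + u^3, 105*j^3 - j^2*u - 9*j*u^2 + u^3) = -15*j^2 - 2*j*u + u^2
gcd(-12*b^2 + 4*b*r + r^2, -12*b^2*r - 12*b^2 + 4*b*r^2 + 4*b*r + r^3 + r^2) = -12*b^2 + 4*b*r + r^2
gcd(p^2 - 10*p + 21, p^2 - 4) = 1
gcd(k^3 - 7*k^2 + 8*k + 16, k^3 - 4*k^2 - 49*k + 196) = k - 4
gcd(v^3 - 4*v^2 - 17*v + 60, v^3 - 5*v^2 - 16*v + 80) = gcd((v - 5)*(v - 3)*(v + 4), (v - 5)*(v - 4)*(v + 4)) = v^2 - v - 20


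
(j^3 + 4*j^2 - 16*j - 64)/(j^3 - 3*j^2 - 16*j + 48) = (j + 4)/(j - 3)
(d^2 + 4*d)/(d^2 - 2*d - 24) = d/(d - 6)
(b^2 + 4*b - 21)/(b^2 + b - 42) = (b - 3)/(b - 6)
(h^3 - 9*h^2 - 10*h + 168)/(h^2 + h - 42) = (h^2 - 3*h - 28)/(h + 7)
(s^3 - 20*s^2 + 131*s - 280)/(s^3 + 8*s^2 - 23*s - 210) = (s^2 - 15*s + 56)/(s^2 + 13*s + 42)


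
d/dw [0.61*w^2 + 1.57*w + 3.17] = 1.22*w + 1.57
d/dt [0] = 0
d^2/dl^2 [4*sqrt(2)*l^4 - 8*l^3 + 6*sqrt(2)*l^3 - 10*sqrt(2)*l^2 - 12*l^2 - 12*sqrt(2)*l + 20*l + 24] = 48*sqrt(2)*l^2 - 48*l + 36*sqrt(2)*l - 20*sqrt(2) - 24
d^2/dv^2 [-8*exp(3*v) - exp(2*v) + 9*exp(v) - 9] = (-72*exp(2*v) - 4*exp(v) + 9)*exp(v)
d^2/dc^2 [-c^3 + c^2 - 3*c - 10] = 2 - 6*c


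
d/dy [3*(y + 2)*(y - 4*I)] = 6*y + 6 - 12*I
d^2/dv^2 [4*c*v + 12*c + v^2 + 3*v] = 2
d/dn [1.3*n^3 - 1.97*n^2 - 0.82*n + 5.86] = 3.9*n^2 - 3.94*n - 0.82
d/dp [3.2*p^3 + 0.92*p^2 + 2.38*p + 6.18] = 9.6*p^2 + 1.84*p + 2.38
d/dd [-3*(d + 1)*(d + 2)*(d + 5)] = -9*d^2 - 48*d - 51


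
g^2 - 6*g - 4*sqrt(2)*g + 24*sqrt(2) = (g - 6)*(g - 4*sqrt(2))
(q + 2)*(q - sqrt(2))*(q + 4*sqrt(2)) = q^3 + 2*q^2 + 3*sqrt(2)*q^2 - 8*q + 6*sqrt(2)*q - 16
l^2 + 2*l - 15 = (l - 3)*(l + 5)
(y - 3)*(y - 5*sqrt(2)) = y^2 - 5*sqrt(2)*y - 3*y + 15*sqrt(2)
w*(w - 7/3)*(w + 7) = w^3 + 14*w^2/3 - 49*w/3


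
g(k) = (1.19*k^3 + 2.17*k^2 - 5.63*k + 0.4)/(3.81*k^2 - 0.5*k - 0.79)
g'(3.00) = 0.47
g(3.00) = 1.10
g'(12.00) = 0.32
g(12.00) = 4.25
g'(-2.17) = 0.64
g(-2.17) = 0.59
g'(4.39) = 0.38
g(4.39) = 1.68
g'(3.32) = 0.44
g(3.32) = 1.24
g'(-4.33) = 0.39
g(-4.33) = -0.43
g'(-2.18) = 0.64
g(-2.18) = 0.58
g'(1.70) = 0.87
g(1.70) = 0.31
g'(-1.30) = 1.47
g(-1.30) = 1.39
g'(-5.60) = 0.36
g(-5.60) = -0.90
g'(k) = (0.5 - 7.62*k)*(1.19*k^3 + 2.17*k^2 - 5.63*k + 0.4)/(3.81*k^2 - 0.5*k - 0.79)^2 + (3.57*k^2 + 4.34*k - 5.63)/(3.81*k^2 - 0.5*k - 0.79)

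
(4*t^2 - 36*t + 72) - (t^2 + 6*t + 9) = 3*t^2 - 42*t + 63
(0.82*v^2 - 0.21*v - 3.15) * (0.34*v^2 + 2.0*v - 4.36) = 0.2788*v^4 + 1.5686*v^3 - 5.0662*v^2 - 5.3844*v + 13.734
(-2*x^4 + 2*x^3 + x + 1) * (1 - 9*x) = 18*x^5 - 20*x^4 + 2*x^3 - 9*x^2 - 8*x + 1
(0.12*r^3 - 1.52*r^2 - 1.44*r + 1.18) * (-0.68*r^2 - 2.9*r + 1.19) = -0.0816*r^5 + 0.6856*r^4 + 5.53*r^3 + 1.5648*r^2 - 5.1356*r + 1.4042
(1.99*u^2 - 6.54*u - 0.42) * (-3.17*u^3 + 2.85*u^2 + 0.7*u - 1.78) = -6.3083*u^5 + 26.4033*u^4 - 15.9146*u^3 - 9.3172*u^2 + 11.3472*u + 0.7476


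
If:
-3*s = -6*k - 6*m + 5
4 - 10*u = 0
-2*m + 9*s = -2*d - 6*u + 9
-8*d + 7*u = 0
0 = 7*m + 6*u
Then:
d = 7/20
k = 1847/1260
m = -12/35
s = 73/126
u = 2/5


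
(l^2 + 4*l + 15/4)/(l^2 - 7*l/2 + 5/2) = (4*l^2 + 16*l + 15)/(2*(2*l^2 - 7*l + 5))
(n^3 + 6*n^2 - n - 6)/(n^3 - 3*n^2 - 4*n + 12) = (n^3 + 6*n^2 - n - 6)/(n^3 - 3*n^2 - 4*n + 12)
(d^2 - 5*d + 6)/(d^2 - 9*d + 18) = (d - 2)/(d - 6)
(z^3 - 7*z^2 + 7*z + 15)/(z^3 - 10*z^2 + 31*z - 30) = (z + 1)/(z - 2)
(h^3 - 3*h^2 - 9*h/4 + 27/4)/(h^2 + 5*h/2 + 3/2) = (2*h^2 - 9*h + 9)/(2*(h + 1))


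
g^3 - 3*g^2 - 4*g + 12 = (g - 3)*(g - 2)*(g + 2)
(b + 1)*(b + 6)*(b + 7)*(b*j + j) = b^4*j + 15*b^3*j + 69*b^2*j + 97*b*j + 42*j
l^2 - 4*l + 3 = (l - 3)*(l - 1)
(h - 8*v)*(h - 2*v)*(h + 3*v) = h^3 - 7*h^2*v - 14*h*v^2 + 48*v^3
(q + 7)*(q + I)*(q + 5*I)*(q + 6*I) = q^4 + 7*q^3 + 12*I*q^3 - 41*q^2 + 84*I*q^2 - 287*q - 30*I*q - 210*I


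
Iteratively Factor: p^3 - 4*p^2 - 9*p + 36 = (p - 3)*(p^2 - p - 12) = (p - 4)*(p - 3)*(p + 3)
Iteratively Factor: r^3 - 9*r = (r + 3)*(r^2 - 3*r) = r*(r + 3)*(r - 3)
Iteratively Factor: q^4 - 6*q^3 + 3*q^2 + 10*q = (q - 5)*(q^3 - q^2 - 2*q) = (q - 5)*(q + 1)*(q^2 - 2*q) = (q - 5)*(q - 2)*(q + 1)*(q)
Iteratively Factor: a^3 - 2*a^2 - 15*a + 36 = (a + 4)*(a^2 - 6*a + 9) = (a - 3)*(a + 4)*(a - 3)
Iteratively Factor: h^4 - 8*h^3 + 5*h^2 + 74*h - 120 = (h + 3)*(h^3 - 11*h^2 + 38*h - 40) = (h - 2)*(h + 3)*(h^2 - 9*h + 20) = (h - 5)*(h - 2)*(h + 3)*(h - 4)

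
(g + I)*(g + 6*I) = g^2 + 7*I*g - 6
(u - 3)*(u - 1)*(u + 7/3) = u^3 - 5*u^2/3 - 19*u/3 + 7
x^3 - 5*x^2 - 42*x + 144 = (x - 8)*(x - 3)*(x + 6)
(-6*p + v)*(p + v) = -6*p^2 - 5*p*v + v^2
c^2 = c^2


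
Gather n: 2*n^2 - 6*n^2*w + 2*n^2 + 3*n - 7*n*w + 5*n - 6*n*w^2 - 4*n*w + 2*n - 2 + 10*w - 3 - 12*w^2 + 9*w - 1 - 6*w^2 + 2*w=n^2*(4 - 6*w) + n*(-6*w^2 - 11*w + 10) - 18*w^2 + 21*w - 6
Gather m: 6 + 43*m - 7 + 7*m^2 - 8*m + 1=7*m^2 + 35*m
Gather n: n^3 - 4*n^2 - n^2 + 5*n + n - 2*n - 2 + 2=n^3 - 5*n^2 + 4*n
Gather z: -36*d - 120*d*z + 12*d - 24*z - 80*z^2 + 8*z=-24*d - 80*z^2 + z*(-120*d - 16)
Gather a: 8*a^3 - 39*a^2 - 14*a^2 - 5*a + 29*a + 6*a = 8*a^3 - 53*a^2 + 30*a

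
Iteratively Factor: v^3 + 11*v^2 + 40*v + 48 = (v + 4)*(v^2 + 7*v + 12) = (v + 3)*(v + 4)*(v + 4)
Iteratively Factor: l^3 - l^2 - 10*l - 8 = (l + 1)*(l^2 - 2*l - 8) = (l - 4)*(l + 1)*(l + 2)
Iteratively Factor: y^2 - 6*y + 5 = (y - 5)*(y - 1)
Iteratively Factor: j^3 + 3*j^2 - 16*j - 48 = (j + 4)*(j^2 - j - 12) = (j - 4)*(j + 4)*(j + 3)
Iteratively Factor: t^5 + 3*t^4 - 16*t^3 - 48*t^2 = (t + 3)*(t^4 - 16*t^2) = t*(t + 3)*(t^3 - 16*t) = t^2*(t + 3)*(t^2 - 16) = t^2*(t + 3)*(t + 4)*(t - 4)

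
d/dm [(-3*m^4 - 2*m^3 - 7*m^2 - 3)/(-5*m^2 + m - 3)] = (30*m^5 + m^4 + 32*m^3 + 11*m^2 + 12*m + 3)/(25*m^4 - 10*m^3 + 31*m^2 - 6*m + 9)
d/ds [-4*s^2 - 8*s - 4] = -8*s - 8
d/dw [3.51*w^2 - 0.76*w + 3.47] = 7.02*w - 0.76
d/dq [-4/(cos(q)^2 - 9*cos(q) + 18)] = 4*(9 - 2*cos(q))*sin(q)/(cos(q)^2 - 9*cos(q) + 18)^2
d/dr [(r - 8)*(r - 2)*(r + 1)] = 3*r^2 - 18*r + 6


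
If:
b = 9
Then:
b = 9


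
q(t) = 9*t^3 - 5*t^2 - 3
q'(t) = 27*t^2 - 10*t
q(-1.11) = -21.47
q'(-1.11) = 44.37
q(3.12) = 221.67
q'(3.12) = 231.63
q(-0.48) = -5.15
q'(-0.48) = 11.02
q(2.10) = 58.30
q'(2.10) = 98.07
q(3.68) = 377.81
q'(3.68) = 328.84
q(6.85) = 2655.16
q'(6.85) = 1198.41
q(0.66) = -2.59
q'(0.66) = 5.16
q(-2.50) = -174.88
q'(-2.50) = 193.75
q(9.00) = 6153.00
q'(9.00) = 2097.00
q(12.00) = 14829.00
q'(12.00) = 3768.00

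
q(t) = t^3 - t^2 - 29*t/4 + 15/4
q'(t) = 3*t^2 - 2*t - 29/4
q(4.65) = 48.96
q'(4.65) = 48.32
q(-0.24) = 5.42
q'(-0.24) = -6.60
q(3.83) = 17.50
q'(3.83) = 29.10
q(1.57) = -6.23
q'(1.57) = -3.00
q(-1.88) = 7.20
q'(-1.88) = 7.11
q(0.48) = 0.15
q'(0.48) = -7.52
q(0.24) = 1.97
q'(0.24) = -7.56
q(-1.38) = 9.22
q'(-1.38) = 1.22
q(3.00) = 0.00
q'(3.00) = 13.75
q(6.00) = 140.25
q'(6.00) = 88.75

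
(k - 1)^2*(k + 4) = k^3 + 2*k^2 - 7*k + 4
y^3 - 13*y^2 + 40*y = y*(y - 8)*(y - 5)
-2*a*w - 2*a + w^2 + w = (-2*a + w)*(w + 1)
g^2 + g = g*(g + 1)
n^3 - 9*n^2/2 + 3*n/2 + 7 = (n - 7/2)*(n - 2)*(n + 1)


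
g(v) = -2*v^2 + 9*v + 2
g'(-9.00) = 45.00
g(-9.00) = -241.00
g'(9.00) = -27.00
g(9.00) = -79.00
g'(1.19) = 4.24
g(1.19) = 9.88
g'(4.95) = -10.80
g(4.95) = -2.46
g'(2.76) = -2.04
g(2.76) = 11.60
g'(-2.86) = 20.44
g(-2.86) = -40.10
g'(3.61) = -5.44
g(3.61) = 8.43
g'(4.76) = -10.04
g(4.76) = -0.48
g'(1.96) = 1.16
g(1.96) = 11.96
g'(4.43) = -8.72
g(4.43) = 2.62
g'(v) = 9 - 4*v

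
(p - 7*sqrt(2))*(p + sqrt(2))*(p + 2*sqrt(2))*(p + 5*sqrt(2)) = p^4 + sqrt(2)*p^3 - 78*p^2 - 218*sqrt(2)*p - 280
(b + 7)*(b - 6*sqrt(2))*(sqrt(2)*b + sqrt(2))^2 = 2*b^4 - 12*sqrt(2)*b^3 + 18*b^3 - 108*sqrt(2)*b^2 + 30*b^2 - 180*sqrt(2)*b + 14*b - 84*sqrt(2)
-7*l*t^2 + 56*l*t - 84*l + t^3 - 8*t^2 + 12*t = (-7*l + t)*(t - 6)*(t - 2)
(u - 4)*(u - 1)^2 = u^3 - 6*u^2 + 9*u - 4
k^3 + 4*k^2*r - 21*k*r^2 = k*(k - 3*r)*(k + 7*r)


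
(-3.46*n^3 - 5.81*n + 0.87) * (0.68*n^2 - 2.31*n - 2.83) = -2.3528*n^5 + 7.9926*n^4 + 5.841*n^3 + 14.0127*n^2 + 14.4326*n - 2.4621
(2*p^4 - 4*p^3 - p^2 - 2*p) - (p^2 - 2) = 2*p^4 - 4*p^3 - 2*p^2 - 2*p + 2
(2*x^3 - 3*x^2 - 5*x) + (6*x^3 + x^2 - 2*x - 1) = 8*x^3 - 2*x^2 - 7*x - 1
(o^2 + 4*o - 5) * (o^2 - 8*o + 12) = o^4 - 4*o^3 - 25*o^2 + 88*o - 60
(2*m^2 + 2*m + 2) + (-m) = 2*m^2 + m + 2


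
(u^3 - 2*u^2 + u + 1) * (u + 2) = u^4 - 3*u^2 + 3*u + 2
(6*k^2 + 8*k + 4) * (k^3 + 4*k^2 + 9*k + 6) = 6*k^5 + 32*k^4 + 90*k^3 + 124*k^2 + 84*k + 24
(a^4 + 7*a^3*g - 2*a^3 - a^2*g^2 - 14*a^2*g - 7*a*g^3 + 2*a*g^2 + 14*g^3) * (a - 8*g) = a^5 - a^4*g - 2*a^4 - 57*a^3*g^2 + 2*a^3*g + a^2*g^3 + 114*a^2*g^2 + 56*a*g^4 - 2*a*g^3 - 112*g^4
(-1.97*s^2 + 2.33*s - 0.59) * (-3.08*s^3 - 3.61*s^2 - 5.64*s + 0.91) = 6.0676*s^5 - 0.0647000000000002*s^4 + 4.5167*s^3 - 12.804*s^2 + 5.4479*s - 0.5369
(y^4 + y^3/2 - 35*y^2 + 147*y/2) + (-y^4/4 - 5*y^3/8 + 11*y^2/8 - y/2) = 3*y^4/4 - y^3/8 - 269*y^2/8 + 73*y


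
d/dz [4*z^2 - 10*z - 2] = 8*z - 10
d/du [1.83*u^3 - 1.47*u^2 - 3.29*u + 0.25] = 5.49*u^2 - 2.94*u - 3.29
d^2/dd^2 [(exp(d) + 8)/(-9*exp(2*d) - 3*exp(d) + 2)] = (-81*exp(4*d) - 2565*exp(3*d) - 756*exp(2*d) - 654*exp(d) - 52)*exp(d)/(729*exp(6*d) + 729*exp(5*d) - 243*exp(4*d) - 297*exp(3*d) + 54*exp(2*d) + 36*exp(d) - 8)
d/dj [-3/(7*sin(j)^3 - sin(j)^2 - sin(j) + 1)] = 3*(21*sin(j)^2 - 2*sin(j) - 1)*cos(j)/(7*sin(j)^3 - sin(j)^2 - sin(j) + 1)^2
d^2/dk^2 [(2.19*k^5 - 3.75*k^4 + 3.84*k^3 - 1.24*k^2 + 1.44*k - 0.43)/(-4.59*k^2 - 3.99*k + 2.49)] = (-276.834834*k^7 - 483.715314*k^6 + 444.222144*k^5 + 753.78357*k^4 - 1183.807332*k^3 + 647.297406*k^2 - 194.34735*k + 10.283472)/(96.702579*k^6 + 252.185157*k^5 + 61.84107*k^4 - 210.091455*k^3 - 33.54777*k^2 + 74.215197*k - 15.438249)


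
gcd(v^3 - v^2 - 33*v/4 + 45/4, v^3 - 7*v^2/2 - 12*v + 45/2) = v^2 + 3*v/2 - 9/2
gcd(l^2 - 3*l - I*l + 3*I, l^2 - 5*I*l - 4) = l - I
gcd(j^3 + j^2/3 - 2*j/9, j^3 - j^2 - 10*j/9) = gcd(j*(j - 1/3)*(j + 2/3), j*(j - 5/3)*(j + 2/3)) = j^2 + 2*j/3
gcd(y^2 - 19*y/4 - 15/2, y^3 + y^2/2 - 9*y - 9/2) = 1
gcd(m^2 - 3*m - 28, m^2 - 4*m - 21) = m - 7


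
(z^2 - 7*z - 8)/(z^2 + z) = (z - 8)/z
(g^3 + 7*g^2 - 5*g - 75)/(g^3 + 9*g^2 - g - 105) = (g + 5)/(g + 7)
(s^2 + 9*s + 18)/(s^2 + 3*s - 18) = (s + 3)/(s - 3)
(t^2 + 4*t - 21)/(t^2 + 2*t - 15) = (t + 7)/(t + 5)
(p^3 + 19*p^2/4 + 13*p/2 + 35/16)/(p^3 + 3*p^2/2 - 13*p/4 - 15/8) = (4*p + 7)/(2*(2*p - 3))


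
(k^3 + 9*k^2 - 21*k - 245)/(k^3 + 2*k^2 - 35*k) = (k + 7)/k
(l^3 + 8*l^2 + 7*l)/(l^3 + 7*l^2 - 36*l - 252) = l*(l + 1)/(l^2 - 36)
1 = 1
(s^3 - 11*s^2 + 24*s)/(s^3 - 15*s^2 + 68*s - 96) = s/(s - 4)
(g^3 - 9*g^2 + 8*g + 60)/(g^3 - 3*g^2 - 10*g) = (g - 6)/g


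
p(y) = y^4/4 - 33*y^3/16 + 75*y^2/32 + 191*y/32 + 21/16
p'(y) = y^3 - 99*y^2/16 + 75*y/16 + 191/32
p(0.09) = 1.87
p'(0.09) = 6.34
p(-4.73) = 368.92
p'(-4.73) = -260.46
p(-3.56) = 142.98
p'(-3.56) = -134.25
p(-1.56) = 7.02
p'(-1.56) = -20.20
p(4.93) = -11.75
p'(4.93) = -1.49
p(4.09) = -6.22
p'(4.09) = -9.95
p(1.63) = 10.10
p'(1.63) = 1.50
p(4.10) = -6.32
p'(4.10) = -9.90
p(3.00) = 4.88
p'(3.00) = -8.66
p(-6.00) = 819.38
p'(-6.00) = -460.91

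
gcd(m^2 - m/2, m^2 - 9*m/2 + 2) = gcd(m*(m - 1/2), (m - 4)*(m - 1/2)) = m - 1/2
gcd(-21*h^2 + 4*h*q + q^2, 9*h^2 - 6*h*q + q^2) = -3*h + q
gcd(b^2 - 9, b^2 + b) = 1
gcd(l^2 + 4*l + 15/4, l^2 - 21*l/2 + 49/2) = 1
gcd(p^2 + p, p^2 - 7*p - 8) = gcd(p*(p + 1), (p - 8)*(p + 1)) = p + 1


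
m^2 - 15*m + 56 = (m - 8)*(m - 7)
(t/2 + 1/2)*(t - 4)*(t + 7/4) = t^3/2 - 5*t^2/8 - 37*t/8 - 7/2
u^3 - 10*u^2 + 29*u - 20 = (u - 5)*(u - 4)*(u - 1)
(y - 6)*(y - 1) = y^2 - 7*y + 6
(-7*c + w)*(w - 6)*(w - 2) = -7*c*w^2 + 56*c*w - 84*c + w^3 - 8*w^2 + 12*w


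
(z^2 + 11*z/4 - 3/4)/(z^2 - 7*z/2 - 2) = (-4*z^2 - 11*z + 3)/(2*(-2*z^2 + 7*z + 4))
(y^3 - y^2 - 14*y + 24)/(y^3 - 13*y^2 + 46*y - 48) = (y + 4)/(y - 8)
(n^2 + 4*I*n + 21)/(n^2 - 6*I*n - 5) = (n^2 + 4*I*n + 21)/(n^2 - 6*I*n - 5)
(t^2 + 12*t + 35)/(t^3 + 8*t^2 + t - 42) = (t + 5)/(t^2 + t - 6)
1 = 1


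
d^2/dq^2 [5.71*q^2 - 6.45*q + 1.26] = 11.4200000000000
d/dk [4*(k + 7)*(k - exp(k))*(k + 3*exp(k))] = 4*(1 - exp(k))*(k + 7)*(k + 3*exp(k)) + 4*(k + 7)*(k - exp(k))*(3*exp(k) + 1) + 4*(k - exp(k))*(k + 3*exp(k))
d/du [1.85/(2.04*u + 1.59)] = -3.774/(2.04*u + 1.59)^2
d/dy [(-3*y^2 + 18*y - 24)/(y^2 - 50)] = 6*(-3*y^2 + 58*y - 150)/(y^4 - 100*y^2 + 2500)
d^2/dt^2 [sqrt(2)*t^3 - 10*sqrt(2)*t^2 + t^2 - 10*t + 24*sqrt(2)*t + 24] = 6*sqrt(2)*t - 20*sqrt(2) + 2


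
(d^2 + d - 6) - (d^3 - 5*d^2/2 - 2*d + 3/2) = -d^3 + 7*d^2/2 + 3*d - 15/2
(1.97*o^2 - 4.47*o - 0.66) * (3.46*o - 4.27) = 6.8162*o^3 - 23.8781*o^2 + 16.8033*o + 2.8182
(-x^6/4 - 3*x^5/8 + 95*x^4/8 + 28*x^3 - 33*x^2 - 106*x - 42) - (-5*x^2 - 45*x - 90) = -x^6/4 - 3*x^5/8 + 95*x^4/8 + 28*x^3 - 28*x^2 - 61*x + 48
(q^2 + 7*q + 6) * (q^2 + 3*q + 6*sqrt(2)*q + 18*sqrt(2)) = q^4 + 6*sqrt(2)*q^3 + 10*q^3 + 27*q^2 + 60*sqrt(2)*q^2 + 18*q + 162*sqrt(2)*q + 108*sqrt(2)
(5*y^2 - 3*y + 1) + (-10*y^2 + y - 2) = -5*y^2 - 2*y - 1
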